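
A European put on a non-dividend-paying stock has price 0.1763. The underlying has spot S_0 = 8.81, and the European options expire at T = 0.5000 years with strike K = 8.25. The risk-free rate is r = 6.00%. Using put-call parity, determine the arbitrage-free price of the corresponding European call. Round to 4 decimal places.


Answer: Call price = 0.9801

Derivation:
Put-call parity: C - P = S_0 * exp(-qT) - K * exp(-rT).
S_0 * exp(-qT) = 8.8100 * 1.00000000 = 8.81000000
K * exp(-rT) = 8.2500 * 0.97044553 = 8.00617565
C = P + S*exp(-qT) - K*exp(-rT)
C = 0.1763 + 8.81000000 - 8.00617565 = 0.9801


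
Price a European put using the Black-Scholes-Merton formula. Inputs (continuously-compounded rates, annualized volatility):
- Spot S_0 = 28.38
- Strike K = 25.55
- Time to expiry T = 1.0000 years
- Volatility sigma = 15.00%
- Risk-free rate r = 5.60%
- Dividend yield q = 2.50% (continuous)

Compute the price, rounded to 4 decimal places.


d1 = (ln(S/K) + (r - q + 0.5*sigma^2) * T) / (sigma * sqrt(T)) = 0.98198237
d2 = d1 - sigma * sqrt(T) = 0.83198237
exp(-rT) = 0.94553914; exp(-qT) = 0.97530991
P = K * exp(-rT) * N(-d2) - S_0 * exp(-qT) * N(-d1)
N(-d1) = 0.16305427; N(-d2) = 0.20270945
P = 25.5500 * 0.94553914 * 0.20270945 - 28.3800 * 0.97530991 * 0.16305427 = 0.3839

Answer: Price = 0.3839


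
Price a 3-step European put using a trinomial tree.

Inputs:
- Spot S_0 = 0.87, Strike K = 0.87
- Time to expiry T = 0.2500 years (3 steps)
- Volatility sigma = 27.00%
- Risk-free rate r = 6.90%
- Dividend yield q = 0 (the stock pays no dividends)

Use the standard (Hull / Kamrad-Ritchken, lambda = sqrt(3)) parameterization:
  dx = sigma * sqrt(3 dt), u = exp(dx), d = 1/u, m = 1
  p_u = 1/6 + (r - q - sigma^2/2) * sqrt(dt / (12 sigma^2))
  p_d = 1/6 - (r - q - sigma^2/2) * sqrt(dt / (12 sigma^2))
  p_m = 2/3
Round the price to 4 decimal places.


Answer: Price = V(0,0) = 0.0350

Derivation:
dt = T/N = 0.083333; dx = sigma*sqrt(3*dt) = 0.135000
u = exp(dx) = 1.144537; d = 1/u = 0.873716
p_u = 0.176713, p_m = 0.666667, p_d = 0.156620
Discount per step: exp(-r*dt) = 0.994266
Stock lattice S(k, j) with j the centered position index:
  k=0: S(0,+0) = 0.8700
  k=1: S(1,-1) = 0.7601; S(1,+0) = 0.8700; S(1,+1) = 0.9957
  k=2: S(2,-2) = 0.6641; S(2,-1) = 0.7601; S(2,+0) = 0.8700; S(2,+1) = 0.9957; S(2,+2) = 1.1397
  k=3: S(3,-3) = 0.5803; S(3,-2) = 0.6641; S(3,-1) = 0.7601; S(3,+0) = 0.8700; S(3,+1) = 0.9957; S(3,+2) = 1.1397; S(3,+3) = 1.3044
Terminal payoffs V(N, j) = max(K - S_T, 0):
  V(3,-3) = 0.289730; V(3,-2) = 0.205860; V(3,-1) = 0.109867; V(3,+0) = 0.000000; V(3,+1) = 0.000000; V(3,+2) = 0.000000; V(3,+3) = 0.000000
Backward induction: V(k, j) = exp(-r*dt) * [p_u * V(k+1, j+1) + p_m * V(k+1, j) + p_d * V(k+1, j-1)]
  V(2,-2) = exp(-r*dt) * [p_u*0.109867 + p_m*0.205860 + p_d*0.289730] = 0.200874
  V(2,-1) = exp(-r*dt) * [p_u*0.000000 + p_m*0.109867 + p_d*0.205860] = 0.104882
  V(2,+0) = exp(-r*dt) * [p_u*0.000000 + p_m*0.000000 + p_d*0.109867] = 0.017109
  V(2,+1) = exp(-r*dt) * [p_u*0.000000 + p_m*0.000000 + p_d*0.000000] = 0.000000
  V(2,+2) = exp(-r*dt) * [p_u*0.000000 + p_m*0.000000 + p_d*0.000000] = 0.000000
  V(1,-1) = exp(-r*dt) * [p_u*0.017109 + p_m*0.104882 + p_d*0.200874] = 0.103807
  V(1,+0) = exp(-r*dt) * [p_u*0.000000 + p_m*0.017109 + p_d*0.104882] = 0.027673
  V(1,+1) = exp(-r*dt) * [p_u*0.000000 + p_m*0.000000 + p_d*0.017109] = 0.002664
  V(0,+0) = exp(-r*dt) * [p_u*0.002664 + p_m*0.027673 + p_d*0.103807] = 0.034976


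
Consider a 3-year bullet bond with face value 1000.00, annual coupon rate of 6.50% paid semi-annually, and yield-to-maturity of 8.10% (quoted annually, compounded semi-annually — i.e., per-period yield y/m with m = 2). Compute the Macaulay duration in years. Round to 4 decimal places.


Answer: Macaulay duration = 2.7678 years

Derivation:
Coupon per period c = face * coupon_rate / m = 32.500000
Periods per year m = 2; per-period yield y/m = 0.040500
Number of cashflows N = 6
Cashflows (t years, CF_t, discount factor 1/(1+y/m)^(m*t), PV):
  t = 0.5000: CF_t = 32.500000, DF = 0.961076, PV = 31.234983
  t = 1.0000: CF_t = 32.500000, DF = 0.923668, PV = 30.019205
  t = 1.5000: CF_t = 32.500000, DF = 0.887715, PV = 28.850750
  t = 2.0000: CF_t = 32.500000, DF = 0.853162, PV = 27.727775
  t = 2.5000: CF_t = 32.500000, DF = 0.819954, PV = 26.648510
  t = 3.0000: CF_t = 1032.500000, DF = 0.788039, PV = 813.649858
Price P = sum_t PV_t = 958.131082
Macaulay numerator sum_t t * PV_t:
  t * PV_t at t = 0.5000: 15.617492
  t * PV_t at t = 1.0000: 30.019205
  t * PV_t at t = 1.5000: 43.276125
  t * PV_t at t = 2.0000: 55.455550
  t * PV_t at t = 2.5000: 66.621276
  t * PV_t at t = 3.0000: 2440.949574
Macaulay duration D = (sum_t t * PV_t) / P = 2651.939223 / 958.131082 = 2.767825


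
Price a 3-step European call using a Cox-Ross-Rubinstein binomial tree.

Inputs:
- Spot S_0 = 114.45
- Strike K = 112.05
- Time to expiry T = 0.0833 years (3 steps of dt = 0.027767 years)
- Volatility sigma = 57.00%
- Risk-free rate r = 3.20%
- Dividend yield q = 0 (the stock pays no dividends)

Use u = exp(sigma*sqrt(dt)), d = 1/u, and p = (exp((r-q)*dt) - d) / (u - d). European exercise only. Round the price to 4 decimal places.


dt = T/N = 0.027767
u = exp(sigma*sqrt(dt)) = 1.099638; d = 1/u = 0.909390
p = (exp((r-q)*dt) - d) / (u - d) = 0.480945
Discount per step: exp(-r*dt) = 0.999112
Stock lattice S(k, i) with i counting down-moves:
  k=0: S(0,0) = 114.4500
  k=1: S(1,0) = 125.8536; S(1,1) = 104.0797
  k=2: S(2,0) = 138.3934; S(2,1) = 114.4500; S(2,2) = 94.6491
  k=3: S(3,0) = 152.1826; S(3,1) = 125.8536; S(3,2) = 104.0797; S(3,3) = 86.0729
Terminal payoffs V(N, i) = max(S_T - K, 0):
  V(3,0) = 40.132589; V(3,1) = 13.803564; V(3,2) = 0.000000; V(3,3) = 0.000000
Backward induction: V(k, i) = exp(-r*dt) * [p * V(k+1, i) + (1-p) * V(k+1, i+1)].
  V(2,0) = exp(-r*dt) * [p*40.132589 + (1-p)*13.803564] = 26.442873
  V(2,1) = exp(-r*dt) * [p*13.803564 + (1-p)*0.000000] = 6.632860
  V(2,2) = exp(-r*dt) * [p*0.000000 + (1-p)*0.000000] = 0.000000
  V(1,0) = exp(-r*dt) * [p*26.442873 + (1-p)*6.632860] = 16.146035
  V(1,1) = exp(-r*dt) * [p*6.632860 + (1-p)*0.000000] = 3.187208
  V(0,0) = exp(-r*dt) * [p*16.146035 + (1-p)*3.187208] = 9.411326

Answer: Price = V(0,0) = 9.4113


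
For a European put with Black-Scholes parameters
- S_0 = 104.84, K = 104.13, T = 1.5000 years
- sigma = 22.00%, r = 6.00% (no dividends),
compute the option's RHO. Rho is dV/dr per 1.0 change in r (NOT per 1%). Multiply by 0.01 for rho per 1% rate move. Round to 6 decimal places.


d1 = 0.4939628393; d2 = 0.2245189676
phi(d1) = 0.3531232346; exp(-qT) = 1.0000000000; exp(-rT) = 0.9139311853
N(-d2) = 0.4111767548
Rho = -K*T*exp(-rT)*N(-d2) = -104.1300 * 1.5000 * 0.9139311853 * 0.4111767548 = -58.696091

Answer: Rho = -58.696091


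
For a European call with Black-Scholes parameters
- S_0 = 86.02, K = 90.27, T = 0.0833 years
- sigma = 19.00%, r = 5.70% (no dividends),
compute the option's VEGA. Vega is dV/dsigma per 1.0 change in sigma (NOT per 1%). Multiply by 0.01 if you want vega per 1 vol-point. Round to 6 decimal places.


d1 = -0.7654221354; d2 = -0.8202594402
phi(d1) = 0.2976389644; exp(-qT) = 1.0000000000; exp(-rT) = 0.9952631544
Vega = S * exp(-qT) * phi(d1) * sqrt(T) = 86.0200 * 1.0000000000 * 0.2976389644 * 0.2886173938 = 7.389443

Answer: Vega = 7.389443


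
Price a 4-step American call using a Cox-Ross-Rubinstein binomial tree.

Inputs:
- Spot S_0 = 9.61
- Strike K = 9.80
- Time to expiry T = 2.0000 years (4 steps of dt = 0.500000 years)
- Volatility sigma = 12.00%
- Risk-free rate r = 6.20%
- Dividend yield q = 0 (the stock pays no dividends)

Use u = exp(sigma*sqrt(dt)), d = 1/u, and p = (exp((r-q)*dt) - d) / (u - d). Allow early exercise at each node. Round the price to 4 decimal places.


Answer: Price = V(0,0) = 1.1865

Derivation:
dt = T/N = 0.500000
u = exp(sigma*sqrt(dt)) = 1.088557; d = 1/u = 0.918647
p = (exp((r-q)*dt) - d) / (u - d) = 0.664107
Discount per step: exp(-r*dt) = 0.969476
Stock lattice S(k, i) with i counting down-moves:
  k=0: S(0,0) = 9.6100
  k=1: S(1,0) = 10.4610; S(1,1) = 8.8282
  k=2: S(2,0) = 11.3874; S(2,1) = 9.6100; S(2,2) = 8.1100
  k=3: S(3,0) = 12.3959; S(3,1) = 10.4610; S(3,2) = 8.8282; S(3,3) = 7.4502
  k=4: S(4,0) = 13.4936; S(4,1) = 11.3874; S(4,2) = 9.6100; S(4,3) = 8.1100; S(4,4) = 6.8441
Terminal payoffs V(N, i) = max(S_T - K, 0):
  V(4,0) = 3.693600; V(4,1) = 1.587427; V(4,2) = 0.000000; V(4,3) = 0.000000; V(4,4) = 0.000000
Backward induction: V(k, i) = exp(-r*dt) * [p * V(k+1, i) + (1-p) * V(k+1, i+1)]; then take max(V_cont, immediate exercise) for American.
  V(3,0) = exp(-r*dt) * [p*3.693600 + (1-p)*1.587427] = 2.895001; exercise = 2.595861; V(3,0) = max -> 2.895001
  V(3,1) = exp(-r*dt) * [p*1.587427 + (1-p)*0.000000] = 1.022042; exercise = 0.661031; V(3,1) = max -> 1.022042
  V(3,2) = exp(-r*dt) * [p*0.000000 + (1-p)*0.000000] = 0.000000; exercise = 0.000000; V(3,2) = max -> 0.000000
  V(3,3) = exp(-r*dt) * [p*0.000000 + (1-p)*0.000000] = 0.000000; exercise = 0.000000; V(3,3) = max -> 0.000000
  V(2,0) = exp(-r*dt) * [p*2.895001 + (1-p)*1.022042] = 2.196723; exercise = 1.587427; V(2,0) = max -> 2.196723
  V(2,1) = exp(-r*dt) * [p*1.022042 + (1-p)*0.000000] = 0.658027; exercise = 0.000000; V(2,1) = max -> 0.658027
  V(2,2) = exp(-r*dt) * [p*0.000000 + (1-p)*0.000000] = 0.000000; exercise = 0.000000; V(2,2) = max -> 0.000000
  V(1,0) = exp(-r*dt) * [p*2.196723 + (1-p)*0.658027] = 1.628608; exercise = 0.661031; V(1,0) = max -> 1.628608
  V(1,1) = exp(-r*dt) * [p*0.658027 + (1-p)*0.000000] = 0.423661; exercise = 0.000000; V(1,1) = max -> 0.423661
  V(0,0) = exp(-r*dt) * [p*1.628608 + (1-p)*0.423661] = 1.186517; exercise = 0.000000; V(0,0) = max -> 1.186517


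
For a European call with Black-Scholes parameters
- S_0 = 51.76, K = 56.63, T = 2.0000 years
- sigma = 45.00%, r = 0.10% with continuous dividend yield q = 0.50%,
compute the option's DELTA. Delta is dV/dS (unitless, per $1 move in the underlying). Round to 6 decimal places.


Answer: Delta = 0.559640

Derivation:
d1 = 0.1643296833; d2 = -0.4720664198
phi(d1) = 0.3935919148; exp(-qT) = 0.9900498337; exp(-rT) = 0.9980019987
N(d1) = 0.5652641923
Delta = exp(-qT) * N(d1) = 0.9900498337 * 0.5652641923 = 0.559640


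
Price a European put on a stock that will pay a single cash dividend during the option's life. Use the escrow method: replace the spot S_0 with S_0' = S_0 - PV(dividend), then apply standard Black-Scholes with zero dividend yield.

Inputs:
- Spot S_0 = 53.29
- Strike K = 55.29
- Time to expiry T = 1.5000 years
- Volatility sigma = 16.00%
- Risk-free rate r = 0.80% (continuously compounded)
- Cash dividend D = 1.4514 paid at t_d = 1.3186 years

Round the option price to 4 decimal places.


Answer: Price = 5.6898

Derivation:
PV(D) = D * exp(-r * t_d) = 1.4514 * 0.98950664 = 1.43616994
S_0' = S_0 - PV(D) = 53.2900 - 1.43616994 = 51.85383006
d1 = (ln(S_0'/K) + (r + sigma^2/2)*T) / (sigma*sqrt(T)) = -0.16821493
d2 = d1 - sigma*sqrt(T) = -0.36417411
exp(-rT) = 0.98807171
N(-d1) = 0.56679290; N(-d2) = 0.64213600
P = K * exp(-rT) * N(-d2) - S_0' * N(-d1) = 55.2900 * 0.98807171 * 0.64213600 - 51.85383006 * 0.56679290 = 5.6898


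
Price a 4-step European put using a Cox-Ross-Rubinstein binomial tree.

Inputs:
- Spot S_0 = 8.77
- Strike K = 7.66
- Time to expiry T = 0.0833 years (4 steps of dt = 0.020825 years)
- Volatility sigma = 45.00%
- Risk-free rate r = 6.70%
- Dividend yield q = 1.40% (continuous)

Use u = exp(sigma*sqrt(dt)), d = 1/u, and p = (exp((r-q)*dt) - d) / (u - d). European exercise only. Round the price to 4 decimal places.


dt = T/N = 0.020825
u = exp(sigma*sqrt(dt)) = 1.067094; d = 1/u = 0.937125
p = (exp((r-q)*dt) - d) / (u - d) = 0.492268
Discount per step: exp(-r*dt) = 0.998606
Stock lattice S(k, i) with i counting down-moves:
  k=0: S(0,0) = 8.7700
  k=1: S(1,0) = 9.3584; S(1,1) = 8.2186
  k=2: S(2,0) = 9.9863; S(2,1) = 8.7700; S(2,2) = 7.7018
  k=3: S(3,0) = 10.6563; S(3,1) = 9.3584; S(3,2) = 8.2186; S(3,3) = 7.2176
  k=4: S(4,0) = 11.3713; S(4,1) = 9.9863; S(4,2) = 8.7700; S(4,3) = 7.7018; S(4,4) = 6.7638
Terminal payoffs V(N, i) = max(K - S_T, 0):
  V(4,0) = 0.000000; V(4,1) = 0.000000; V(4,2) = 0.000000; V(4,3) = 0.000000; V(4,4) = 0.896225
Backward induction: V(k, i) = exp(-r*dt) * [p * V(k+1, i) + (1-p) * V(k+1, i+1)].
  V(3,0) = exp(-r*dt) * [p*0.000000 + (1-p)*0.000000] = 0.000000
  V(3,1) = exp(-r*dt) * [p*0.000000 + (1-p)*0.000000] = 0.000000
  V(3,2) = exp(-r*dt) * [p*0.000000 + (1-p)*0.000000] = 0.000000
  V(3,3) = exp(-r*dt) * [p*0.000000 + (1-p)*0.896225] = 0.454408
  V(2,0) = exp(-r*dt) * [p*0.000000 + (1-p)*0.000000] = 0.000000
  V(2,1) = exp(-r*dt) * [p*0.000000 + (1-p)*0.000000] = 0.000000
  V(2,2) = exp(-r*dt) * [p*0.000000 + (1-p)*0.454408] = 0.230396
  V(1,0) = exp(-r*dt) * [p*0.000000 + (1-p)*0.000000] = 0.000000
  V(1,1) = exp(-r*dt) * [p*0.000000 + (1-p)*0.230396] = 0.116816
  V(0,0) = exp(-r*dt) * [p*0.000000 + (1-p)*0.116816] = 0.059229

Answer: Price = V(0,0) = 0.0592


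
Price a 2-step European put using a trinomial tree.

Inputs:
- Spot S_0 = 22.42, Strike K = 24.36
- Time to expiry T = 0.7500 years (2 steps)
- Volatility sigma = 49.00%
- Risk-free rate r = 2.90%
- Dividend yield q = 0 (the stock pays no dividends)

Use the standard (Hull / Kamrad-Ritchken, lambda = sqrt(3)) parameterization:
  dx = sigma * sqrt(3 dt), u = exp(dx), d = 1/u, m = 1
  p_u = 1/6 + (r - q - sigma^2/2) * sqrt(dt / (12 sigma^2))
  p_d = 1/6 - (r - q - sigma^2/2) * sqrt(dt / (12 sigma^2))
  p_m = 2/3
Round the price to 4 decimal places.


Answer: Price = V(0,0) = 4.4553

Derivation:
dt = T/N = 0.375000; dx = sigma*sqrt(3*dt) = 0.519723
u = exp(dx) = 1.681563; d = 1/u = 0.594685
p_u = 0.133819, p_m = 0.666667, p_d = 0.199515
Discount per step: exp(-r*dt) = 0.989184
Stock lattice S(k, j) with j the centered position index:
  k=0: S(0,+0) = 22.4200
  k=1: S(1,-1) = 13.3328; S(1,+0) = 22.4200; S(1,+1) = 37.7006
  k=2: S(2,-2) = 7.9288; S(2,-1) = 13.3328; S(2,+0) = 22.4200; S(2,+1) = 37.7006; S(2,+2) = 63.3960
Terminal payoffs V(N, j) = max(K - S_T, 0):
  V(2,-2) = 16.431162; V(2,-1) = 11.027163; V(2,+0) = 1.940000; V(2,+1) = 0.000000; V(2,+2) = 0.000000
Backward induction: V(k, j) = exp(-r*dt) * [p_u * V(k+1, j+1) + p_m * V(k+1, j) + p_d * V(k+1, j-1)]
  V(1,-1) = exp(-r*dt) * [p_u*1.940000 + p_m*11.027163 + p_d*16.431162] = 10.771528
  V(1,+0) = exp(-r*dt) * [p_u*0.000000 + p_m*1.940000 + p_d*11.027163] = 3.455629
  V(1,+1) = exp(-r*dt) * [p_u*0.000000 + p_m*0.000000 + p_d*1.940000] = 0.382872
  V(0,+0) = exp(-r*dt) * [p_u*0.382872 + p_m*3.455629 + p_d*10.771528] = 4.455350


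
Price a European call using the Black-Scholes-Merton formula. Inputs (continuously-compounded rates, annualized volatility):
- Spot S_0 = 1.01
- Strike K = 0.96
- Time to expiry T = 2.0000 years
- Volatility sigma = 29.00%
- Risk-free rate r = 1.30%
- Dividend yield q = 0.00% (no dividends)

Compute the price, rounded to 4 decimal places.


Answer: Price = 0.1981

Derivation:
d1 = (ln(S/K) + (r - q + 0.5*sigma^2) * T) / (sigma * sqrt(T)) = 0.39225487
d2 = d1 - sigma * sqrt(T) = -0.01786706
exp(-rT) = 0.97433509; exp(-qT) = 1.00000000
C = S_0 * exp(-qT) * N(d1) - K * exp(-rT) * N(d2)
N(d1) = 0.65256505; N(d2) = 0.49287245
C = 1.0100 * 1.00000000 * 0.65256505 - 0.9600 * 0.97433509 * 0.49287245 = 0.1981


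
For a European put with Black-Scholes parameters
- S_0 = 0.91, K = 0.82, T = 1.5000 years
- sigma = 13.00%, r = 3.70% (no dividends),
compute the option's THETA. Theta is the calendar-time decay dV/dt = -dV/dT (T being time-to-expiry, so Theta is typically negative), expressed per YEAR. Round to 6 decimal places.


d1 = 1.0822678463; d2 = 0.9230510130
phi(d1) = 0.2221082555; exp(-qT) = 1.0000000000; exp(-rT) = 0.9460120237
Theta = -S*exp(-qT)*phi(d1)*sigma/(2*sqrt(T)) + r*K*exp(-rT)*N(-d2) - q*S*exp(-qT)*N(-d1)
N(-d1) = 0.1395667645; N(-d2) = 0.1779903107; sqrt(T) = 1.2247448714
Term 1 = -0.9100 * 1.0000000000 * 0.2221082555 * 0.1300 / (2 * 1.2247448714) = -0.0107268898
Term 2 = 0.0370 * 0.8200 * 0.9460120237 * 0.1779903107 = 0.0051086788
Term 3 = 0 (no dividend yield, q = 0)
Theta = -0.0107268898 + (0.0051086788) + (0.0000000000) = -0.005618

Answer: Theta = -0.005618


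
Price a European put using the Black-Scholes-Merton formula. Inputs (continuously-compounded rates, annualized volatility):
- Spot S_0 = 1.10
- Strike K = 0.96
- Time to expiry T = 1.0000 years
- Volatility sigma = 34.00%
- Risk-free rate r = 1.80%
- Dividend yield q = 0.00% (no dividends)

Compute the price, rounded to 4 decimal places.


d1 = (ln(S/K) + (r - q + 0.5*sigma^2) * T) / (sigma * sqrt(T)) = 0.62332992
d2 = d1 - sigma * sqrt(T) = 0.28332992
exp(-rT) = 0.98216103; exp(-qT) = 1.00000000
P = K * exp(-rT) * N(-d2) - S_0 * exp(-qT) * N(-d1)
N(-d1) = 0.26653387; N(-d2) = 0.38846197
P = 0.9600 * 0.98216103 * 0.38846197 - 1.1000 * 1.00000000 * 0.26653387 = 0.0731

Answer: Price = 0.0731


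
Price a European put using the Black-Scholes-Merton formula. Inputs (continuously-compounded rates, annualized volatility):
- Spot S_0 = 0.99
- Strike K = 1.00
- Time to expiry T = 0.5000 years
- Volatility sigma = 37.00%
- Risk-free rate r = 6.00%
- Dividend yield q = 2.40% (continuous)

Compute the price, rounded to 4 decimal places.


d1 = (ln(S/K) + (r - q + 0.5*sigma^2) * T) / (sigma * sqrt(T)) = 0.16119995
d2 = d1 - sigma * sqrt(T) = -0.10042956
exp(-rT) = 0.97044553; exp(-qT) = 0.98807171
P = K * exp(-rT) * N(-d2) - S_0 * exp(-qT) * N(-d1)
N(-d1) = 0.43596796; N(-d2) = 0.53999835
P = 1.0000 * 0.97044553 * 0.53999835 - 0.9900 * 0.98807171 * 0.43596796 = 0.0976

Answer: Price = 0.0976


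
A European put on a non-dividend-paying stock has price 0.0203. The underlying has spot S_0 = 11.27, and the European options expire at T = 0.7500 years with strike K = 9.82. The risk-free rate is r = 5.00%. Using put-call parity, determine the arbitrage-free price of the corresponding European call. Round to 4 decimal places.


Put-call parity: C - P = S_0 * exp(-qT) - K * exp(-rT).
S_0 * exp(-qT) = 11.2700 * 1.00000000 = 11.27000000
K * exp(-rT) = 9.8200 * 0.96319442 = 9.45856918
C = P + S*exp(-qT) - K*exp(-rT)
C = 0.0203 + 11.27000000 - 9.45856918 = 1.8317

Answer: Call price = 1.8317


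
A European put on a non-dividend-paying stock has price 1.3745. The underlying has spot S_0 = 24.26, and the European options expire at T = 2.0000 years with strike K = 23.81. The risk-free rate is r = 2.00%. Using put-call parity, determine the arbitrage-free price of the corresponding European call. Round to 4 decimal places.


Answer: Call price = 2.7581

Derivation:
Put-call parity: C - P = S_0 * exp(-qT) - K * exp(-rT).
S_0 * exp(-qT) = 24.2600 * 1.00000000 = 24.26000000
K * exp(-rT) = 23.8100 * 0.96078944 = 22.87639655
C = P + S*exp(-qT) - K*exp(-rT)
C = 1.3745 + 24.26000000 - 22.87639655 = 2.7581


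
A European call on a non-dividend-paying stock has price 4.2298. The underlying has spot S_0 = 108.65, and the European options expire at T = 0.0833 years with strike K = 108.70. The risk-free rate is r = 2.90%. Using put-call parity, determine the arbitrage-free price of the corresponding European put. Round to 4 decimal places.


Put-call parity: C - P = S_0 * exp(-qT) - K * exp(-rT).
S_0 * exp(-qT) = 108.6500 * 1.00000000 = 108.65000000
K * exp(-rT) = 108.7000 * 0.99758722 = 108.43773032
P = C - S*exp(-qT) + K*exp(-rT)
P = 4.2298 - 108.65000000 + 108.43773032 = 4.0175

Answer: Put price = 4.0175


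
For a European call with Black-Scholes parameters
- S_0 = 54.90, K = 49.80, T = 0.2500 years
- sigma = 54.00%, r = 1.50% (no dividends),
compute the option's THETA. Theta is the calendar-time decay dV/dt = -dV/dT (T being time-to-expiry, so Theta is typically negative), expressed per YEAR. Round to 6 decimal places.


d1 = 0.5099939425; d2 = 0.2399939425
phi(d1) = 0.3502929607; exp(-qT) = 1.0000000000; exp(-rT) = 0.9962570225
Theta = -S*exp(-qT)*phi(d1)*sigma/(2*sqrt(T)) - r*K*exp(-rT)*N(d2) + q*S*exp(-qT)*N(d1)
N(d1) = 0.6949721472; N(d2) = 0.5948325237; sqrt(T) = 0.5000000000
Term 1 = -54.9000 * 1.0000000000 * 0.3502929607 * 0.5400 / (2 * 0.5000000000) = -10.3847851129
Term 2 = -0.0150 * 49.8000 * 0.9962570225 * 0.5948325237 = -0.4426767410
Term 3 = 0 (no dividend yield, q = 0)
Theta = -10.3847851129 + (-0.4426767410) + (0.0000000000) = -10.827462

Answer: Theta = -10.827462


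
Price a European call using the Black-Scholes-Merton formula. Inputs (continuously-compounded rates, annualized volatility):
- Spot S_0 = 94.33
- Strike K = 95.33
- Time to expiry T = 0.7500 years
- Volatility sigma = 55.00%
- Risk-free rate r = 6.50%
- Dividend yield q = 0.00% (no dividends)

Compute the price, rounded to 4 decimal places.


d1 = (ln(S/K) + (r - q + 0.5*sigma^2) * T) / (sigma * sqrt(T)) = 0.31836609
d2 = d1 - sigma * sqrt(T) = -0.15794788
exp(-rT) = 0.95241920; exp(-qT) = 1.00000000
C = S_0 * exp(-qT) * N(d1) - K * exp(-rT) * N(d2)
N(d1) = 0.62489637; N(d2) = 0.43724893
C = 94.3300 * 1.00000000 * 0.62489637 - 95.3300 * 0.95241920 * 0.43724893 = 19.2468

Answer: Price = 19.2468


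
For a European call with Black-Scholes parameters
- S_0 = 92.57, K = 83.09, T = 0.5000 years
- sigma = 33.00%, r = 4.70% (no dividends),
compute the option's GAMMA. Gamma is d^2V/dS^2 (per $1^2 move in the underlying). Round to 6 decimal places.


d1 = 0.6803899617; d2 = 0.4470447239
phi(d1) = 0.3165089426; exp(-qT) = 1.0000000000; exp(-rT) = 0.9767739747
Gamma = exp(-qT) * phi(d1) / (S * sigma * sqrt(T)) = 1.0000000000 * 0.3165089426 / (92.5700 * 0.3300 * 0.7071067812) = 0.014653

Answer: Gamma = 0.014653


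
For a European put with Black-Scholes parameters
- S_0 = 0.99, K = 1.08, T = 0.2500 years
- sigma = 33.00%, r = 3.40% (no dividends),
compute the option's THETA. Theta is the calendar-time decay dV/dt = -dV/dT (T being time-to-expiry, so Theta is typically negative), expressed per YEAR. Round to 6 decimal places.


Answer: Theta = -0.094721

Derivation:
d1 = -0.3933265272; d2 = -0.5583265272
phi(d1) = 0.3692462875; exp(-qT) = 1.0000000000; exp(-rT) = 0.9915360229
Theta = -S*exp(-qT)*phi(d1)*sigma/(2*sqrt(T)) + r*K*exp(-rT)*N(-d2) - q*S*exp(-qT)*N(-d1)
N(-d1) = 0.6529608360; N(-d2) = 0.7116892831; sqrt(T) = 0.5000000000
Term 1 = -0.9900 * 1.0000000000 * 0.3692462875 * 0.3300 / (2 * 0.5000000000) = -0.1206327621
Term 2 = 0.0340 * 1.0800 * 0.9915360229 * 0.7116892831 = 0.0259120394
Term 3 = 0 (no dividend yield, q = 0)
Theta = -0.1206327621 + (0.0259120394) + (0.0000000000) = -0.094721


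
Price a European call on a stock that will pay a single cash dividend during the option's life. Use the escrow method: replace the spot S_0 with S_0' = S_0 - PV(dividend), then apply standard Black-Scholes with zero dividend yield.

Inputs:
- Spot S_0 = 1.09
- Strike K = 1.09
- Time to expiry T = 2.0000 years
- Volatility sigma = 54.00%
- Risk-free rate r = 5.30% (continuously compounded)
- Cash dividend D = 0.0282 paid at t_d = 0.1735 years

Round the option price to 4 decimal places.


PV(D) = D * exp(-r * t_d) = 0.0282 * 0.99084665 = 0.02794188
S_0' = S_0 - PV(D) = 1.0900 - 0.02794188 = 1.06205812
d1 = (ln(S_0'/K) + (r + sigma^2/2)*T) / (sigma*sqrt(T)) = 0.48663476
d2 = d1 - sigma*sqrt(T) = -0.27704057
exp(-rT) = 0.89942465
N(d1) = 0.68674141; N(d2) = 0.39087448
C = S_0' * N(d1) - K * exp(-rT) * N(d2) = 1.06205812 * 0.68674141 - 1.0900 * 0.89942465 * 0.39087448 = 0.3462

Answer: Price = 0.3462


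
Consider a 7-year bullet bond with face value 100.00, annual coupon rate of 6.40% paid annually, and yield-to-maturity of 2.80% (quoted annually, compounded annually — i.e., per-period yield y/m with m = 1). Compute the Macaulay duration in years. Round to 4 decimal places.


Answer: Macaulay duration = 5.9807 years

Derivation:
Coupon per period c = face * coupon_rate / m = 6.400000
Periods per year m = 1; per-period yield y/m = 0.028000
Number of cashflows N = 7
Cashflows (t years, CF_t, discount factor 1/(1+y/m)^(m*t), PV):
  t = 1.0000: CF_t = 6.400000, DF = 0.972763, PV = 6.225681
  t = 2.0000: CF_t = 6.400000, DF = 0.946267, PV = 6.056110
  t = 3.0000: CF_t = 6.400000, DF = 0.920493, PV = 5.891157
  t = 4.0000: CF_t = 6.400000, DF = 0.895422, PV = 5.730698
  t = 5.0000: CF_t = 6.400000, DF = 0.871033, PV = 5.574609
  t = 6.0000: CF_t = 6.400000, DF = 0.847308, PV = 5.422771
  t = 7.0000: CF_t = 106.400000, DF = 0.824230, PV = 87.698027
Price P = sum_t PV_t = 122.599054
Macaulay numerator sum_t t * PV_t:
  t * PV_t at t = 1.0000: 6.225681
  t * PV_t at t = 2.0000: 12.112220
  t * PV_t at t = 3.0000: 17.673472
  t * PV_t at t = 4.0000: 22.922792
  t * PV_t at t = 5.0000: 27.873044
  t * PV_t at t = 6.0000: 32.536628
  t * PV_t at t = 7.0000: 613.886192
Macaulay duration D = (sum_t t * PV_t) / P = 733.230029 / 122.599054 = 5.980715


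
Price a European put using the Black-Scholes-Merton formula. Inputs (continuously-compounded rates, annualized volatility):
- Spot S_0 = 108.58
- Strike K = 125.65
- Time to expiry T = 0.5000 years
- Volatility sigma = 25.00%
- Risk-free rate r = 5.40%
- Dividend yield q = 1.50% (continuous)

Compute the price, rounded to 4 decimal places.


d1 = (ln(S/K) + (r - q + 0.5*sigma^2) * T) / (sigma * sqrt(T)) = -0.62727745
d2 = d1 - sigma * sqrt(T) = -0.80405415
exp(-rT) = 0.97336124; exp(-qT) = 0.99252805
P = K * exp(-rT) * N(-d2) - S_0 * exp(-qT) * N(-d1)
N(-d1) = 0.73476131; N(-d2) = 0.78931715
P = 125.6500 * 0.97336124 * 0.78931715 - 108.5800 * 0.99252805 * 0.73476131 = 17.3515

Answer: Price = 17.3515


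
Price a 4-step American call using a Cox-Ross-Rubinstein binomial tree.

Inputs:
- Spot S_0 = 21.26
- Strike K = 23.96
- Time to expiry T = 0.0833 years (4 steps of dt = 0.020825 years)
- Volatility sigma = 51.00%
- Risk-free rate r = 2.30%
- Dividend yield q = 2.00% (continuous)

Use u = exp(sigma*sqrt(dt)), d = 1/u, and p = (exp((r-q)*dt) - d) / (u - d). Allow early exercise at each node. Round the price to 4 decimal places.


Answer: Price = V(0,0) = 0.4022

Derivation:
dt = T/N = 0.020825
u = exp(sigma*sqrt(dt)) = 1.076373; d = 1/u = 0.929046
p = (exp((r-q)*dt) - d) / (u - d) = 0.482033
Discount per step: exp(-r*dt) = 0.999521
Stock lattice S(k, i) with i counting down-moves:
  k=0: S(0,0) = 21.2600
  k=1: S(1,0) = 22.8837; S(1,1) = 19.7515
  k=2: S(2,0) = 24.6314; S(2,1) = 21.2600; S(2,2) = 18.3501
  k=3: S(3,0) = 26.5126; S(3,1) = 22.8837; S(3,2) = 19.7515; S(3,3) = 17.0480
  k=4: S(4,0) = 28.5374; S(4,1) = 24.6314; S(4,2) = 21.2600; S(4,3) = 18.3501; S(4,4) = 15.8384
Terminal payoffs V(N, i) = max(S_T - K, 0):
  V(4,0) = 4.577446; V(4,1) = 0.671405; V(4,2) = 0.000000; V(4,3) = 0.000000; V(4,4) = 0.000000
Backward induction: V(k, i) = exp(-r*dt) * [p * V(k+1, i) + (1-p) * V(k+1, i+1)]; then take max(V_cont, immediate exercise) for American.
  V(3,0) = exp(-r*dt) * [p*4.577446 + (1-p)*0.671405] = 2.553022; exercise = 2.552589; V(3,0) = max -> 2.553022
  V(3,1) = exp(-r*dt) * [p*0.671405 + (1-p)*0.000000] = 0.323484; exercise = 0.000000; V(3,1) = max -> 0.323484
  V(3,2) = exp(-r*dt) * [p*0.000000 + (1-p)*0.000000] = 0.000000; exercise = 0.000000; V(3,2) = max -> 0.000000
  V(3,3) = exp(-r*dt) * [p*0.000000 + (1-p)*0.000000] = 0.000000; exercise = 0.000000; V(3,3) = max -> 0.000000
  V(2,0) = exp(-r*dt) * [p*2.553022 + (1-p)*0.323484] = 1.397526; exercise = 0.671405; V(2,0) = max -> 1.397526
  V(2,1) = exp(-r*dt) * [p*0.323484 + (1-p)*0.000000] = 0.155855; exercise = 0.000000; V(2,1) = max -> 0.155855
  V(2,2) = exp(-r*dt) * [p*0.000000 + (1-p)*0.000000] = 0.000000; exercise = 0.000000; V(2,2) = max -> 0.000000
  V(1,0) = exp(-r*dt) * [p*1.397526 + (1-p)*0.155855] = 0.754020; exercise = 0.000000; V(1,0) = max -> 0.754020
  V(1,1) = exp(-r*dt) * [p*0.155855 + (1-p)*0.000000] = 0.075091; exercise = 0.000000; V(1,1) = max -> 0.075091
  V(0,0) = exp(-r*dt) * [p*0.754020 + (1-p)*0.075091] = 0.402165; exercise = 0.000000; V(0,0) = max -> 0.402165


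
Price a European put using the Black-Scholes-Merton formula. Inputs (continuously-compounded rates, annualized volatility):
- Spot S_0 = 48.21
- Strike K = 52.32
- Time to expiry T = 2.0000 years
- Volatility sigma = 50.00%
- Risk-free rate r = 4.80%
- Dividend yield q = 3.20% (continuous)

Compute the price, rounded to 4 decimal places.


Answer: Price = 14.0002

Derivation:
d1 = (ln(S/K) + (r - q + 0.5*sigma^2) * T) / (sigma * sqrt(T)) = 0.28310825
d2 = d1 - sigma * sqrt(T) = -0.42399853
exp(-rT) = 0.90846402; exp(-qT) = 0.93800500
P = K * exp(-rT) * N(-d2) - S_0 * exp(-qT) * N(-d1)
N(-d1) = 0.38854693; N(-d2) = 0.66421656
P = 52.3200 * 0.90846402 * 0.66421656 - 48.2100 * 0.93800500 * 0.38854693 = 14.0002


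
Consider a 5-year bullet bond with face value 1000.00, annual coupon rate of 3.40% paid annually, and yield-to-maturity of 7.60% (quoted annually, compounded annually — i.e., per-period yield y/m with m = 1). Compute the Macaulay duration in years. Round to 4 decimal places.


Answer: Macaulay duration = 4.6455 years

Derivation:
Coupon per period c = face * coupon_rate / m = 34.000000
Periods per year m = 1; per-period yield y/m = 0.076000
Number of cashflows N = 5
Cashflows (t years, CF_t, discount factor 1/(1+y/m)^(m*t), PV):
  t = 1.0000: CF_t = 34.000000, DF = 0.929368, PV = 31.598513
  t = 2.0000: CF_t = 34.000000, DF = 0.863725, PV = 29.366648
  t = 3.0000: CF_t = 34.000000, DF = 0.802718, PV = 27.292424
  t = 4.0000: CF_t = 34.000000, DF = 0.746021, PV = 25.364706
  t = 5.0000: CF_t = 1034.000000, DF = 0.693328, PV = 716.900993
Price P = sum_t PV_t = 830.523284
Macaulay numerator sum_t t * PV_t:
  t * PV_t at t = 1.0000: 31.598513
  t * PV_t at t = 2.0000: 58.733296
  t * PV_t at t = 3.0000: 81.877271
  t * PV_t at t = 4.0000: 101.458824
  t * PV_t at t = 5.0000: 3584.504966
Macaulay duration D = (sum_t t * PV_t) / P = 3858.172869 / 830.523284 = 4.645472


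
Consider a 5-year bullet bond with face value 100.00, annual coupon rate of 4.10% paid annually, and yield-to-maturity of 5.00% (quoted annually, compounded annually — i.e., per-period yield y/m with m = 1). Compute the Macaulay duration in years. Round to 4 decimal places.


Coupon per period c = face * coupon_rate / m = 4.100000
Periods per year m = 1; per-period yield y/m = 0.050000
Number of cashflows N = 5
Cashflows (t years, CF_t, discount factor 1/(1+y/m)^(m*t), PV):
  t = 1.0000: CF_t = 4.100000, DF = 0.952381, PV = 3.904762
  t = 2.0000: CF_t = 4.100000, DF = 0.907029, PV = 3.718821
  t = 3.0000: CF_t = 4.100000, DF = 0.863838, PV = 3.541734
  t = 4.0000: CF_t = 4.100000, DF = 0.822702, PV = 3.373080
  t = 5.0000: CF_t = 104.100000, DF = 0.783526, PV = 81.565074
Price P = sum_t PV_t = 96.103471
Macaulay numerator sum_t t * PV_t:
  t * PV_t at t = 1.0000: 3.904762
  t * PV_t at t = 2.0000: 7.437642
  t * PV_t at t = 3.0000: 10.625202
  t * PV_t at t = 4.0000: 13.492321
  t * PV_t at t = 5.0000: 407.825370
Macaulay duration D = (sum_t t * PV_t) / P = 443.285296 / 96.103471 = 4.612584

Answer: Macaulay duration = 4.6126 years


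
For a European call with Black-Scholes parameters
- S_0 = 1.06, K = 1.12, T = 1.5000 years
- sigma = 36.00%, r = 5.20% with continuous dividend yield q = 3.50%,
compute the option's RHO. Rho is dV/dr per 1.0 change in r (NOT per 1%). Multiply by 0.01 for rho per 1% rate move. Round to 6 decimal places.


Answer: Rho = 0.601166

Derivation:
d1 = 0.1534111407; d2 = -0.2874970130
phi(d1) = 0.3942752450; exp(-qT) = 0.9488543211; exp(-rT) = 0.9249644265
N(d2) = 0.3868658944
Rho = K*T*exp(-rT)*N(d2) = 1.1200 * 1.5000 * 0.9249644265 * 0.3868658944 = 0.601166


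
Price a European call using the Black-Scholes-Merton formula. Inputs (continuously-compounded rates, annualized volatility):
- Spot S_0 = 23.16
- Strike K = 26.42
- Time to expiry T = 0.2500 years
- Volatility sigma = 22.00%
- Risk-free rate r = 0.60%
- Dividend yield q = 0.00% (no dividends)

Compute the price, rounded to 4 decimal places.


Answer: Price = 0.1576

Derivation:
d1 = (ln(S/K) + (r - q + 0.5*sigma^2) * T) / (sigma * sqrt(T)) = -1.12858769
d2 = d1 - sigma * sqrt(T) = -1.23858769
exp(-rT) = 0.99850112; exp(-qT) = 1.00000000
C = S_0 * exp(-qT) * N(d1) - K * exp(-rT) * N(d2)
N(d1) = 0.12953590; N(d2) = 0.10774911
C = 23.1600 * 1.00000000 * 0.12953590 - 26.4200 * 0.99850112 * 0.10774911 = 0.1576


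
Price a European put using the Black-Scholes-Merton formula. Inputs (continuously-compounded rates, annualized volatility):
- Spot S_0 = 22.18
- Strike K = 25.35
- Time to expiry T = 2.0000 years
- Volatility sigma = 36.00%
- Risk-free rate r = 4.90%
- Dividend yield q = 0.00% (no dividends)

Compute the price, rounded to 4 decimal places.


Answer: Price = 4.9501

Derivation:
d1 = (ln(S/K) + (r - q + 0.5*sigma^2) * T) / (sigma * sqrt(T)) = 0.18465750
d2 = d1 - sigma * sqrt(T) = -0.32445938
exp(-rT) = 0.90664890; exp(-qT) = 1.00000000
P = K * exp(-rT) * N(-d2) - S_0 * exp(-qT) * N(-d1)
N(-d1) = 0.42674884; N(-d2) = 0.62720486
P = 25.3500 * 0.90664890 * 0.62720486 - 22.1800 * 1.00000000 * 0.42674884 = 4.9501


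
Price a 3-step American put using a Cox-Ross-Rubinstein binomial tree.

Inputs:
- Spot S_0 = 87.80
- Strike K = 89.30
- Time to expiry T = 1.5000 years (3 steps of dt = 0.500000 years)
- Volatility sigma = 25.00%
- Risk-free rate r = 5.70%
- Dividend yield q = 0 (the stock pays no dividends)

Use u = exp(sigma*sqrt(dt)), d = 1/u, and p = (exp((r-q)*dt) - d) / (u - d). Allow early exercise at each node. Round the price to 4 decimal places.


dt = T/N = 0.500000
u = exp(sigma*sqrt(dt)) = 1.193365; d = 1/u = 0.837967
p = (exp((r-q)*dt) - d) / (u - d) = 0.537266
Discount per step: exp(-r*dt) = 0.971902
Stock lattice S(k, i) with i counting down-moves:
  k=0: S(0,0) = 87.8000
  k=1: S(1,0) = 104.7774; S(1,1) = 73.5735
  k=2: S(2,0) = 125.0376; S(2,1) = 87.8000; S(2,2) = 61.6522
  k=3: S(3,0) = 149.2155; S(3,1) = 104.7774; S(3,2) = 73.5735; S(3,3) = 51.6625
Terminal payoffs V(N, i) = max(K - S_T, 0):
  V(3,0) = 0.000000; V(3,1) = 0.000000; V(3,2) = 15.726507; V(3,3) = 37.637540
Backward induction: V(k, i) = exp(-r*dt) * [p * V(k+1, i) + (1-p) * V(k+1, i+1)]; then take max(V_cont, immediate exercise) for American.
  V(2,0) = exp(-r*dt) * [p*0.000000 + (1-p)*0.000000] = 0.000000; exercise = 0.000000; V(2,0) = max -> 0.000000
  V(2,1) = exp(-r*dt) * [p*0.000000 + (1-p)*15.726507] = 7.072716; exercise = 1.500000; V(2,1) = max -> 7.072716
  V(2,2) = exp(-r*dt) * [p*15.726507 + (1-p)*37.637540] = 25.138724; exercise = 27.647850; V(2,2) = max -> 27.647850
  V(1,0) = exp(-r*dt) * [p*0.000000 + (1-p)*7.072716] = 3.180828; exercise = 0.000000; V(1,0) = max -> 3.180828
  V(1,1) = exp(-r*dt) * [p*7.072716 + (1-p)*27.647850] = 16.127288; exercise = 15.726507; V(1,1) = max -> 16.127288
  V(0,0) = exp(-r*dt) * [p*3.180828 + (1-p)*16.127288] = 8.913894; exercise = 1.500000; V(0,0) = max -> 8.913894

Answer: Price = V(0,0) = 8.9139


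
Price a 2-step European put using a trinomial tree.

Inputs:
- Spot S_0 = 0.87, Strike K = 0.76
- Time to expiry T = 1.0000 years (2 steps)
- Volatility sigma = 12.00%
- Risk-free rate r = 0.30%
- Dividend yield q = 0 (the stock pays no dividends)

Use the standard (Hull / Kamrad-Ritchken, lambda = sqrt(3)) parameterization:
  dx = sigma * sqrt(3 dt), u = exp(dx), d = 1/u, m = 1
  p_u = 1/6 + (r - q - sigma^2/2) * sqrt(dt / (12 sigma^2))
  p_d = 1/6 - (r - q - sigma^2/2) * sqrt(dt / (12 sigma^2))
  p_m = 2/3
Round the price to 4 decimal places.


Answer: Price = V(0,0) = 0.0054

Derivation:
dt = T/N = 0.500000; dx = sigma*sqrt(3*dt) = 0.146969
u = exp(dx) = 1.158319; d = 1/u = 0.863320
p_u = 0.159522, p_m = 0.666667, p_d = 0.173811
Discount per step: exp(-r*dt) = 0.998501
Stock lattice S(k, j) with j the centered position index:
  k=0: S(0,+0) = 0.8700
  k=1: S(1,-1) = 0.7511; S(1,+0) = 0.8700; S(1,+1) = 1.0077
  k=2: S(2,-2) = 0.6484; S(2,-1) = 0.7511; S(2,+0) = 0.8700; S(2,+1) = 1.0077; S(2,+2) = 1.1673
Terminal payoffs V(N, j) = max(K - S_T, 0):
  V(2,-2) = 0.111570; V(2,-1) = 0.008911; V(2,+0) = 0.000000; V(2,+1) = 0.000000; V(2,+2) = 0.000000
Backward induction: V(k, j) = exp(-r*dt) * [p_u * V(k+1, j+1) + p_m * V(k+1, j) + p_d * V(k+1, j-1)]
  V(1,-1) = exp(-r*dt) * [p_u*0.000000 + p_m*0.008911 + p_d*0.111570] = 0.025295
  V(1,+0) = exp(-r*dt) * [p_u*0.000000 + p_m*0.000000 + p_d*0.008911] = 0.001547
  V(1,+1) = exp(-r*dt) * [p_u*0.000000 + p_m*0.000000 + p_d*0.000000] = 0.000000
  V(0,+0) = exp(-r*dt) * [p_u*0.000000 + p_m*0.001547 + p_d*0.025295] = 0.005419


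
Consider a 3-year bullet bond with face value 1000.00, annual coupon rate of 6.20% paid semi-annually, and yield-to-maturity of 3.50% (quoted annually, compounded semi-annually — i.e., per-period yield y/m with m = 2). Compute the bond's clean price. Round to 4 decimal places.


Coupon per period c = face * coupon_rate / m = 31.000000
Periods per year m = 2; per-period yield y/m = 0.017500
Number of cashflows N = 6
Cashflows (t years, CF_t, discount factor 1/(1+y/m)^(m*t), PV):
  t = 0.5000: CF_t = 31.000000, DF = 0.982801, PV = 30.466830
  t = 1.0000: CF_t = 31.000000, DF = 0.965898, PV = 29.942831
  t = 1.5000: CF_t = 31.000000, DF = 0.949285, PV = 29.427844
  t = 2.0000: CF_t = 31.000000, DF = 0.932959, PV = 28.921714
  t = 2.5000: CF_t = 31.000000, DF = 0.916913, PV = 28.424289
  t = 3.0000: CF_t = 1031.000000, DF = 0.901143, PV = 929.077960
Price P = sum_t PV_t = 1076.261468

Answer: Price = 1076.2615


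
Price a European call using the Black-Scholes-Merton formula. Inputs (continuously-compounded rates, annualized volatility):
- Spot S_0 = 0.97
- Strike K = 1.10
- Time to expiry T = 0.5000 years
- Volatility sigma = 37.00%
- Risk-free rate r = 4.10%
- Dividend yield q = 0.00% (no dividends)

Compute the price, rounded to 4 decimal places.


d1 = (ln(S/K) + (r - q + 0.5*sigma^2) * T) / (sigma * sqrt(T)) = -0.27154577
d2 = d1 - sigma * sqrt(T) = -0.53317528
exp(-rT) = 0.97970870; exp(-qT) = 1.00000000
C = S_0 * exp(-qT) * N(d1) - K * exp(-rT) * N(d2)
N(d1) = 0.39298565; N(d2) = 0.29695613
C = 0.9700 * 1.00000000 * 0.39298565 - 1.1000 * 0.97970870 * 0.29695613 = 0.0612

Answer: Price = 0.0612


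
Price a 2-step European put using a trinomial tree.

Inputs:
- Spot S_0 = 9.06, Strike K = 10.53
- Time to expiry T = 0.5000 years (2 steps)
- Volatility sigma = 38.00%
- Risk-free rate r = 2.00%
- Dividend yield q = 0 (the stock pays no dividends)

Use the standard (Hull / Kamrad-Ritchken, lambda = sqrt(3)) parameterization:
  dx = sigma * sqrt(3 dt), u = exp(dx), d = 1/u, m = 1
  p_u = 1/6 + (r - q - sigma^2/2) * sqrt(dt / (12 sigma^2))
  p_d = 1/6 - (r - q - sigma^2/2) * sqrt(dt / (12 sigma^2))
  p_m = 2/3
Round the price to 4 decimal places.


Answer: Price = V(0,0) = 1.9149

Derivation:
dt = T/N = 0.250000; dx = sigma*sqrt(3*dt) = 0.329090
u = exp(dx) = 1.389702; d = 1/u = 0.719579
p_u = 0.146839, p_m = 0.666667, p_d = 0.186494
Discount per step: exp(-r*dt) = 0.995012
Stock lattice S(k, j) with j the centered position index:
  k=0: S(0,+0) = 9.0600
  k=1: S(1,-1) = 6.5194; S(1,+0) = 9.0600; S(1,+1) = 12.5907
  k=2: S(2,-2) = 4.6912; S(2,-1) = 6.5194; S(2,+0) = 9.0600; S(2,+1) = 12.5907; S(2,+2) = 17.4973
Terminal payoffs V(N, j) = max(K - S_T, 0):
  V(2,-2) = 5.838793; V(2,-1) = 4.010619; V(2,+0) = 1.470000; V(2,+1) = 0.000000; V(2,+2) = 0.000000
Backward induction: V(k, j) = exp(-r*dt) * [p_u * V(k+1, j+1) + p_m * V(k+1, j) + p_d * V(k+1, j-1)]
  V(1,-1) = exp(-r*dt) * [p_u*1.470000 + p_m*4.010619 + p_d*5.838793] = 3.958657
  V(1,+0) = exp(-r*dt) * [p_u*0.000000 + p_m*1.470000 + p_d*4.010619] = 1.719338
  V(1,+1) = exp(-r*dt) * [p_u*0.000000 + p_m*0.000000 + p_d*1.470000] = 0.272779
  V(0,+0) = exp(-r*dt) * [p_u*0.272779 + p_m*1.719338 + p_d*3.958657] = 1.914948


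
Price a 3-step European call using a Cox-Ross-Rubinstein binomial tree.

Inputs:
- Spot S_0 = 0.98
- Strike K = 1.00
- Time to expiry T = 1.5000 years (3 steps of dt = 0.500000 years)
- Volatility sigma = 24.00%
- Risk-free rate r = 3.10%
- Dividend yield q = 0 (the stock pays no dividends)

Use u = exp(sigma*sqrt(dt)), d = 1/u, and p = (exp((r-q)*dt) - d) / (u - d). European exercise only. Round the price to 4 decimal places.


Answer: Price = V(0,0) = 0.1349

Derivation:
dt = T/N = 0.500000
u = exp(sigma*sqrt(dt)) = 1.184956; d = 1/u = 0.843913
p = (exp((r-q)*dt) - d) / (u - d) = 0.503478
Discount per step: exp(-r*dt) = 0.984620
Stock lattice S(k, i) with i counting down-moves:
  k=0: S(0,0) = 0.9800
  k=1: S(1,0) = 1.1613; S(1,1) = 0.8270
  k=2: S(2,0) = 1.3760; S(2,1) = 0.9800; S(2,2) = 0.6979
  k=3: S(3,0) = 1.6305; S(3,1) = 1.1613; S(3,2) = 0.8270; S(3,3) = 0.5890
Terminal payoffs V(N, i) = max(S_T - K, 0):
  V(3,0) = 0.630545; V(3,1) = 0.161257; V(3,2) = 0.000000; V(3,3) = 0.000000
Backward induction: V(k, i) = exp(-r*dt) * [p * V(k+1, i) + (1-p) * V(k+1, i+1)].
  V(2,0) = exp(-r*dt) * [p*0.630545 + (1-p)*0.161257] = 0.391419
  V(2,1) = exp(-r*dt) * [p*0.161257 + (1-p)*0.000000] = 0.079941
  V(2,2) = exp(-r*dt) * [p*0.000000 + (1-p)*0.000000] = 0.000000
  V(1,0) = exp(-r*dt) * [p*0.391419 + (1-p)*0.079941] = 0.233121
  V(1,1) = exp(-r*dt) * [p*0.079941 + (1-p)*0.000000] = 0.039629
  V(0,0) = exp(-r*dt) * [p*0.233121 + (1-p)*0.039629] = 0.134940
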